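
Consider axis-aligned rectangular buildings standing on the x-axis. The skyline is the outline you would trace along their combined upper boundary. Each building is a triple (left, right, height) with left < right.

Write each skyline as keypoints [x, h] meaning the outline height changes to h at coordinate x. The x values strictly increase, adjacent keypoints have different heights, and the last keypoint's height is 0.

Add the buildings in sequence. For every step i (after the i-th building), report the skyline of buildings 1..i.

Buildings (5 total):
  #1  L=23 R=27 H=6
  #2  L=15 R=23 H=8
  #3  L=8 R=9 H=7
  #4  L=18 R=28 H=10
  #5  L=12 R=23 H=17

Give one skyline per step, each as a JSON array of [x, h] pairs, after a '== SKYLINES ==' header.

== SKYLINES ==
[[23,6],[27,0]]
[[15,8],[23,6],[27,0]]
[[8,7],[9,0],[15,8],[23,6],[27,0]]
[[8,7],[9,0],[15,8],[18,10],[28,0]]
[[8,7],[9,0],[12,17],[23,10],[28,0]]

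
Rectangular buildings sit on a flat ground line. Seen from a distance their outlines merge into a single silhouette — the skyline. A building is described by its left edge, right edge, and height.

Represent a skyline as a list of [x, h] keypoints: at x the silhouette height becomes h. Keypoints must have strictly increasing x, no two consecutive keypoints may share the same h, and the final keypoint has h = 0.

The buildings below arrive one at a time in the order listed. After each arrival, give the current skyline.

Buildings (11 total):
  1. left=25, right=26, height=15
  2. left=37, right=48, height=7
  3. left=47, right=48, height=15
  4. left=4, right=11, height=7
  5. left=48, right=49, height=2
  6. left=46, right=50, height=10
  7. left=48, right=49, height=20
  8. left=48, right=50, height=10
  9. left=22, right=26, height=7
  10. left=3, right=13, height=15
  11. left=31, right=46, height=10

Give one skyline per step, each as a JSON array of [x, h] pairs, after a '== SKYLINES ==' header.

== SKYLINES ==
[[25,15],[26,0]]
[[25,15],[26,0],[37,7],[48,0]]
[[25,15],[26,0],[37,7],[47,15],[48,0]]
[[4,7],[11,0],[25,15],[26,0],[37,7],[47,15],[48,0]]
[[4,7],[11,0],[25,15],[26,0],[37,7],[47,15],[48,2],[49,0]]
[[4,7],[11,0],[25,15],[26,0],[37,7],[46,10],[47,15],[48,10],[50,0]]
[[4,7],[11,0],[25,15],[26,0],[37,7],[46,10],[47,15],[48,20],[49,10],[50,0]]
[[4,7],[11,0],[25,15],[26,0],[37,7],[46,10],[47,15],[48,20],[49,10],[50,0]]
[[4,7],[11,0],[22,7],[25,15],[26,0],[37,7],[46,10],[47,15],[48,20],[49,10],[50,0]]
[[3,15],[13,0],[22,7],[25,15],[26,0],[37,7],[46,10],[47,15],[48,20],[49,10],[50,0]]
[[3,15],[13,0],[22,7],[25,15],[26,0],[31,10],[47,15],[48,20],[49,10],[50,0]]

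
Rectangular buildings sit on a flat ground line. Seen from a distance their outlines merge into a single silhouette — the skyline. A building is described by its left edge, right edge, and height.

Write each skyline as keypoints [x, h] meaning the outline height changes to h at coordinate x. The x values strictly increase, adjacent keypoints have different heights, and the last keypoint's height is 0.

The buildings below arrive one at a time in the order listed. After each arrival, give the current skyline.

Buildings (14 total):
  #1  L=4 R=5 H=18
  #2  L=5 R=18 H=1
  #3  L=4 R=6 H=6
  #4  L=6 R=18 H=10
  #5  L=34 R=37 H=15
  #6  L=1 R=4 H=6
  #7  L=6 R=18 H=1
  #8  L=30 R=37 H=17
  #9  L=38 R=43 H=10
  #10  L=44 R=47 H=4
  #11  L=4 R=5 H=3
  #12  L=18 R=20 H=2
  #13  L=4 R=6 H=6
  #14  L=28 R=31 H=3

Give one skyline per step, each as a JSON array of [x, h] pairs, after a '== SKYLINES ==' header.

== SKYLINES ==
[[4,18],[5,0]]
[[4,18],[5,1],[18,0]]
[[4,18],[5,6],[6,1],[18,0]]
[[4,18],[5,6],[6,10],[18,0]]
[[4,18],[5,6],[6,10],[18,0],[34,15],[37,0]]
[[1,6],[4,18],[5,6],[6,10],[18,0],[34,15],[37,0]]
[[1,6],[4,18],[5,6],[6,10],[18,0],[34,15],[37,0]]
[[1,6],[4,18],[5,6],[6,10],[18,0],[30,17],[37,0]]
[[1,6],[4,18],[5,6],[6,10],[18,0],[30,17],[37,0],[38,10],[43,0]]
[[1,6],[4,18],[5,6],[6,10],[18,0],[30,17],[37,0],[38,10],[43,0],[44,4],[47,0]]
[[1,6],[4,18],[5,6],[6,10],[18,0],[30,17],[37,0],[38,10],[43,0],[44,4],[47,0]]
[[1,6],[4,18],[5,6],[6,10],[18,2],[20,0],[30,17],[37,0],[38,10],[43,0],[44,4],[47,0]]
[[1,6],[4,18],[5,6],[6,10],[18,2],[20,0],[30,17],[37,0],[38,10],[43,0],[44,4],[47,0]]
[[1,6],[4,18],[5,6],[6,10],[18,2],[20,0],[28,3],[30,17],[37,0],[38,10],[43,0],[44,4],[47,0]]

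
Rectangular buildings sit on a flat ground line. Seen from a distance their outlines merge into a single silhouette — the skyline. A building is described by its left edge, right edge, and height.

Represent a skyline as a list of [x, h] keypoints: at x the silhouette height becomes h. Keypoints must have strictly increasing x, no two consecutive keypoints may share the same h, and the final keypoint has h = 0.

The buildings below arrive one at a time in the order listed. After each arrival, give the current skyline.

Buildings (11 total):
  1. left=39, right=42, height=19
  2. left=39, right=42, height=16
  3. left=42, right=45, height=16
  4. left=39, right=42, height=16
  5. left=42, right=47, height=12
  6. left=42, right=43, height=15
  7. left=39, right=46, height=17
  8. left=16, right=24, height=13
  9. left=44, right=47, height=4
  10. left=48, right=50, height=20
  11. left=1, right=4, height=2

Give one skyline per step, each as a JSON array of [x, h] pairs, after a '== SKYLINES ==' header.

== SKYLINES ==
[[39,19],[42,0]]
[[39,19],[42,0]]
[[39,19],[42,16],[45,0]]
[[39,19],[42,16],[45,0]]
[[39,19],[42,16],[45,12],[47,0]]
[[39,19],[42,16],[45,12],[47,0]]
[[39,19],[42,17],[46,12],[47,0]]
[[16,13],[24,0],[39,19],[42,17],[46,12],[47,0]]
[[16,13],[24,0],[39,19],[42,17],[46,12],[47,0]]
[[16,13],[24,0],[39,19],[42,17],[46,12],[47,0],[48,20],[50,0]]
[[1,2],[4,0],[16,13],[24,0],[39,19],[42,17],[46,12],[47,0],[48,20],[50,0]]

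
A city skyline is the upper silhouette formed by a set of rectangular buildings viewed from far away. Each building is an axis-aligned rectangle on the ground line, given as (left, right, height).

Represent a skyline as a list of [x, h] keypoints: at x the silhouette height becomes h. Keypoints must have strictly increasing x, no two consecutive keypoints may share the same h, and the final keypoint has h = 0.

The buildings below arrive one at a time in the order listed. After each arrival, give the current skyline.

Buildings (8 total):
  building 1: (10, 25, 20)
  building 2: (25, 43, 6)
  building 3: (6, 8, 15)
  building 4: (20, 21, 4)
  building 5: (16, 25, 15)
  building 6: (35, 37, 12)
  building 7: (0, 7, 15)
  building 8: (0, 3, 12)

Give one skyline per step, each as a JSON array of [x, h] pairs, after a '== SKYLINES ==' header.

== SKYLINES ==
[[10,20],[25,0]]
[[10,20],[25,6],[43,0]]
[[6,15],[8,0],[10,20],[25,6],[43,0]]
[[6,15],[8,0],[10,20],[25,6],[43,0]]
[[6,15],[8,0],[10,20],[25,6],[43,0]]
[[6,15],[8,0],[10,20],[25,6],[35,12],[37,6],[43,0]]
[[0,15],[8,0],[10,20],[25,6],[35,12],[37,6],[43,0]]
[[0,15],[8,0],[10,20],[25,6],[35,12],[37,6],[43,0]]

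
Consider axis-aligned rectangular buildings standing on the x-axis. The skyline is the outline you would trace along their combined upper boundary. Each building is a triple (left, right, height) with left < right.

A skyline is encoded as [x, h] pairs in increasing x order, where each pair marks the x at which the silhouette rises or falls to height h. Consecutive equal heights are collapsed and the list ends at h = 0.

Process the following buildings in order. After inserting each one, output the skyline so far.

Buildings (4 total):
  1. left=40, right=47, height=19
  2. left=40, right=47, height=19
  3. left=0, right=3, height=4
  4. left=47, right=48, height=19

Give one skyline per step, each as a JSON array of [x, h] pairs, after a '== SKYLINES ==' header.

== SKYLINES ==
[[40,19],[47,0]]
[[40,19],[47,0]]
[[0,4],[3,0],[40,19],[47,0]]
[[0,4],[3,0],[40,19],[48,0]]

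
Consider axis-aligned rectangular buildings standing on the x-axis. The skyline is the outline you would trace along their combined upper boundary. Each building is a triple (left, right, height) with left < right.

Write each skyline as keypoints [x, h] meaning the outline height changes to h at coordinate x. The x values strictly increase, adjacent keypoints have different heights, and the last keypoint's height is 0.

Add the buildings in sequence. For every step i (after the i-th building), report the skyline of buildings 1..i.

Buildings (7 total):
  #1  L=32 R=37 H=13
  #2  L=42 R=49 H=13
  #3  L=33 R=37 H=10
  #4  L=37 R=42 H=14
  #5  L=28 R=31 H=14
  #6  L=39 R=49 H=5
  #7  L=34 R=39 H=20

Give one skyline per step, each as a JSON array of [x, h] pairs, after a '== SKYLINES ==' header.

== SKYLINES ==
[[32,13],[37,0]]
[[32,13],[37,0],[42,13],[49,0]]
[[32,13],[37,0],[42,13],[49,0]]
[[32,13],[37,14],[42,13],[49,0]]
[[28,14],[31,0],[32,13],[37,14],[42,13],[49,0]]
[[28,14],[31,0],[32,13],[37,14],[42,13],[49,0]]
[[28,14],[31,0],[32,13],[34,20],[39,14],[42,13],[49,0]]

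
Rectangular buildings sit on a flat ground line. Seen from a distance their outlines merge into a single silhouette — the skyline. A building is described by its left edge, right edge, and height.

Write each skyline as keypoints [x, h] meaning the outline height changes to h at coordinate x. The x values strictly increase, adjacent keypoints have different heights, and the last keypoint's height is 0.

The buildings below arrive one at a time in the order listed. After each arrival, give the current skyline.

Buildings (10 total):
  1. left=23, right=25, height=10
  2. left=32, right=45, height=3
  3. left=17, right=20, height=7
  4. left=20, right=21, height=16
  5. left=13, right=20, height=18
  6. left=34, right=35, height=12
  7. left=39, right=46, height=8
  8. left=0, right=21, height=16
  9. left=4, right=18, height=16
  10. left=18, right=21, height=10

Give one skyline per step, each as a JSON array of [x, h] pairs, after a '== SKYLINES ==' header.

== SKYLINES ==
[[23,10],[25,0]]
[[23,10],[25,0],[32,3],[45,0]]
[[17,7],[20,0],[23,10],[25,0],[32,3],[45,0]]
[[17,7],[20,16],[21,0],[23,10],[25,0],[32,3],[45,0]]
[[13,18],[20,16],[21,0],[23,10],[25,0],[32,3],[45,0]]
[[13,18],[20,16],[21,0],[23,10],[25,0],[32,3],[34,12],[35,3],[45,0]]
[[13,18],[20,16],[21,0],[23,10],[25,0],[32,3],[34,12],[35,3],[39,8],[46,0]]
[[0,16],[13,18],[20,16],[21,0],[23,10],[25,0],[32,3],[34,12],[35,3],[39,8],[46,0]]
[[0,16],[13,18],[20,16],[21,0],[23,10],[25,0],[32,3],[34,12],[35,3],[39,8],[46,0]]
[[0,16],[13,18],[20,16],[21,0],[23,10],[25,0],[32,3],[34,12],[35,3],[39,8],[46,0]]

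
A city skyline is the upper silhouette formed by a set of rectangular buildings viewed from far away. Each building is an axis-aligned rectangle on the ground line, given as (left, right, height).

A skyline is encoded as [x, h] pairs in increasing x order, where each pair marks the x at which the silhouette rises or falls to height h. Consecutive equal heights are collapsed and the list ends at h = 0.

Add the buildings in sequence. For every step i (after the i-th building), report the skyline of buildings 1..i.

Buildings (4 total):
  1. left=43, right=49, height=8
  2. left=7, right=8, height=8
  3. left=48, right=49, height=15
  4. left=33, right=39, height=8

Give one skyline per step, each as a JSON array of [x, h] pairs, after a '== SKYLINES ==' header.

== SKYLINES ==
[[43,8],[49,0]]
[[7,8],[8,0],[43,8],[49,0]]
[[7,8],[8,0],[43,8],[48,15],[49,0]]
[[7,8],[8,0],[33,8],[39,0],[43,8],[48,15],[49,0]]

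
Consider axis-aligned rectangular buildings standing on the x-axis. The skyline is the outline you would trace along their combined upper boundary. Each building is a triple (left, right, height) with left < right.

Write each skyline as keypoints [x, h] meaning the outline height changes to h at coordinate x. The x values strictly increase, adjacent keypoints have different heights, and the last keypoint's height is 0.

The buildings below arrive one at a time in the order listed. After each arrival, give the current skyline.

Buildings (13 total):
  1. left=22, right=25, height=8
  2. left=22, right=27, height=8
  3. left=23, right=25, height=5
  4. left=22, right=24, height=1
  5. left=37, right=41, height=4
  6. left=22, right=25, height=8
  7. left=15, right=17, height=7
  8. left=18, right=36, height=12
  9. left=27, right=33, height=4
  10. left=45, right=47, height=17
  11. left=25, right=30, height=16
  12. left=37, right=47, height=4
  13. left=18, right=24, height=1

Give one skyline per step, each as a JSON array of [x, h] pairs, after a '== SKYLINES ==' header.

== SKYLINES ==
[[22,8],[25,0]]
[[22,8],[27,0]]
[[22,8],[27,0]]
[[22,8],[27,0]]
[[22,8],[27,0],[37,4],[41,0]]
[[22,8],[27,0],[37,4],[41,0]]
[[15,7],[17,0],[22,8],[27,0],[37,4],[41,0]]
[[15,7],[17,0],[18,12],[36,0],[37,4],[41,0]]
[[15,7],[17,0],[18,12],[36,0],[37,4],[41,0]]
[[15,7],[17,0],[18,12],[36,0],[37,4],[41,0],[45,17],[47,0]]
[[15,7],[17,0],[18,12],[25,16],[30,12],[36,0],[37,4],[41,0],[45,17],[47,0]]
[[15,7],[17,0],[18,12],[25,16],[30,12],[36,0],[37,4],[45,17],[47,0]]
[[15,7],[17,0],[18,12],[25,16],[30,12],[36,0],[37,4],[45,17],[47,0]]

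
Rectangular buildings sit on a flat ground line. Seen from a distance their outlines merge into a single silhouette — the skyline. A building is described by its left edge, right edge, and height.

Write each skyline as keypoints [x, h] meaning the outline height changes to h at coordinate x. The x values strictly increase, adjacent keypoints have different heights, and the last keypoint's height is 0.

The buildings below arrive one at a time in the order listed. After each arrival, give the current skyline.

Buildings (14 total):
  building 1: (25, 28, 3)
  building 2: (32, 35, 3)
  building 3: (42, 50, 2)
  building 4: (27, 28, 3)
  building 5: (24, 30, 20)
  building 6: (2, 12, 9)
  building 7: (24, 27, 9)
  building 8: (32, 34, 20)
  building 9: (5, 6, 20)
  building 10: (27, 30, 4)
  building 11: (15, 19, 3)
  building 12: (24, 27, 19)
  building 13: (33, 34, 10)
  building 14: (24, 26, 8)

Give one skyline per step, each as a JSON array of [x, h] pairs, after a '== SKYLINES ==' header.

== SKYLINES ==
[[25,3],[28,0]]
[[25,3],[28,0],[32,3],[35,0]]
[[25,3],[28,0],[32,3],[35,0],[42,2],[50,0]]
[[25,3],[28,0],[32,3],[35,0],[42,2],[50,0]]
[[24,20],[30,0],[32,3],[35,0],[42,2],[50,0]]
[[2,9],[12,0],[24,20],[30,0],[32,3],[35,0],[42,2],[50,0]]
[[2,9],[12,0],[24,20],[30,0],[32,3],[35,0],[42,2],[50,0]]
[[2,9],[12,0],[24,20],[30,0],[32,20],[34,3],[35,0],[42,2],[50,0]]
[[2,9],[5,20],[6,9],[12,0],[24,20],[30,0],[32,20],[34,3],[35,0],[42,2],[50,0]]
[[2,9],[5,20],[6,9],[12,0],[24,20],[30,0],[32,20],[34,3],[35,0],[42,2],[50,0]]
[[2,9],[5,20],[6,9],[12,0],[15,3],[19,0],[24,20],[30,0],[32,20],[34,3],[35,0],[42,2],[50,0]]
[[2,9],[5,20],[6,9],[12,0],[15,3],[19,0],[24,20],[30,0],[32,20],[34,3],[35,0],[42,2],[50,0]]
[[2,9],[5,20],[6,9],[12,0],[15,3],[19,0],[24,20],[30,0],[32,20],[34,3],[35,0],[42,2],[50,0]]
[[2,9],[5,20],[6,9],[12,0],[15,3],[19,0],[24,20],[30,0],[32,20],[34,3],[35,0],[42,2],[50,0]]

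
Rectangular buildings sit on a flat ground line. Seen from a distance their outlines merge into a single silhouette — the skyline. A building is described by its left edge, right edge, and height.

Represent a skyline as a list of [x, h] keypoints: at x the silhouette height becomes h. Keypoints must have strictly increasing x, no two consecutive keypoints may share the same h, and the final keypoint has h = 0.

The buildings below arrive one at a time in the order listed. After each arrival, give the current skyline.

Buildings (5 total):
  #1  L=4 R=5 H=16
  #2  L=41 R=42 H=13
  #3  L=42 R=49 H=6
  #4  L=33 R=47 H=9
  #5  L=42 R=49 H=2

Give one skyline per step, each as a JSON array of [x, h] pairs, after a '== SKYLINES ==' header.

== SKYLINES ==
[[4,16],[5,0]]
[[4,16],[5,0],[41,13],[42,0]]
[[4,16],[5,0],[41,13],[42,6],[49,0]]
[[4,16],[5,0],[33,9],[41,13],[42,9],[47,6],[49,0]]
[[4,16],[5,0],[33,9],[41,13],[42,9],[47,6],[49,0]]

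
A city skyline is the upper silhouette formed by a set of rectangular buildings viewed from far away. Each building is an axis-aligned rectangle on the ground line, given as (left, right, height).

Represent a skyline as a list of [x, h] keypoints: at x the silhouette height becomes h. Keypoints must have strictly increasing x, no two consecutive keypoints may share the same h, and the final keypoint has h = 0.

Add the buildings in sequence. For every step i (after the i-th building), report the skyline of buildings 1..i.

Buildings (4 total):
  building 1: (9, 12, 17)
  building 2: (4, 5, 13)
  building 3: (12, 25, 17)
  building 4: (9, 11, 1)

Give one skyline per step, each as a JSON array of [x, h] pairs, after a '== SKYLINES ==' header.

== SKYLINES ==
[[9,17],[12,0]]
[[4,13],[5,0],[9,17],[12,0]]
[[4,13],[5,0],[9,17],[25,0]]
[[4,13],[5,0],[9,17],[25,0]]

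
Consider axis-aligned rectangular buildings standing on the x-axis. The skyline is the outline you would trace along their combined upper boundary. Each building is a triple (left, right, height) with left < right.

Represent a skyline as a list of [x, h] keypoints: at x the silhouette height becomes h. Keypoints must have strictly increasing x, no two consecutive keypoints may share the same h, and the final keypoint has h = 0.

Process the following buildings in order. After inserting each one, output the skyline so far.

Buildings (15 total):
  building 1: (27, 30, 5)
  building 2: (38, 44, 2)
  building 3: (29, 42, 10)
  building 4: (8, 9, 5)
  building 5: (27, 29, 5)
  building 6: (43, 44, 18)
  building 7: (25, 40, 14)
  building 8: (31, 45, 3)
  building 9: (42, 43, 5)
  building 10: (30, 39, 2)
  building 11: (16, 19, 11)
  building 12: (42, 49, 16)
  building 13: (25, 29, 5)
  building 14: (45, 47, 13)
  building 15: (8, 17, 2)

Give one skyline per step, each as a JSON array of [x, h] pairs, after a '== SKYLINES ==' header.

== SKYLINES ==
[[27,5],[30,0]]
[[27,5],[30,0],[38,2],[44,0]]
[[27,5],[29,10],[42,2],[44,0]]
[[8,5],[9,0],[27,5],[29,10],[42,2],[44,0]]
[[8,5],[9,0],[27,5],[29,10],[42,2],[44,0]]
[[8,5],[9,0],[27,5],[29,10],[42,2],[43,18],[44,0]]
[[8,5],[9,0],[25,14],[40,10],[42,2],[43,18],[44,0]]
[[8,5],[9,0],[25,14],[40,10],[42,3],[43,18],[44,3],[45,0]]
[[8,5],[9,0],[25,14],[40,10],[42,5],[43,18],[44,3],[45,0]]
[[8,5],[9,0],[25,14],[40,10],[42,5],[43,18],[44,3],[45,0]]
[[8,5],[9,0],[16,11],[19,0],[25,14],[40,10],[42,5],[43,18],[44,3],[45,0]]
[[8,5],[9,0],[16,11],[19,0],[25,14],[40,10],[42,16],[43,18],[44,16],[49,0]]
[[8,5],[9,0],[16,11],[19,0],[25,14],[40,10],[42,16],[43,18],[44,16],[49,0]]
[[8,5],[9,0],[16,11],[19,0],[25,14],[40,10],[42,16],[43,18],[44,16],[49,0]]
[[8,5],[9,2],[16,11],[19,0],[25,14],[40,10],[42,16],[43,18],[44,16],[49,0]]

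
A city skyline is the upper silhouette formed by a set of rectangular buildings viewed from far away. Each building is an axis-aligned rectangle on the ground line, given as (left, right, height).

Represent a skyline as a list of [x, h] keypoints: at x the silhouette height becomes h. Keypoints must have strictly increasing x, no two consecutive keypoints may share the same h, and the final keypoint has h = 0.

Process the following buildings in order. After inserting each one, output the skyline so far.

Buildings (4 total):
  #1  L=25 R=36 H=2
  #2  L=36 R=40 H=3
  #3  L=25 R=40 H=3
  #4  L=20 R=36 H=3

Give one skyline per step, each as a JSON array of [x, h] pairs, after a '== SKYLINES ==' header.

== SKYLINES ==
[[25,2],[36,0]]
[[25,2],[36,3],[40,0]]
[[25,3],[40,0]]
[[20,3],[40,0]]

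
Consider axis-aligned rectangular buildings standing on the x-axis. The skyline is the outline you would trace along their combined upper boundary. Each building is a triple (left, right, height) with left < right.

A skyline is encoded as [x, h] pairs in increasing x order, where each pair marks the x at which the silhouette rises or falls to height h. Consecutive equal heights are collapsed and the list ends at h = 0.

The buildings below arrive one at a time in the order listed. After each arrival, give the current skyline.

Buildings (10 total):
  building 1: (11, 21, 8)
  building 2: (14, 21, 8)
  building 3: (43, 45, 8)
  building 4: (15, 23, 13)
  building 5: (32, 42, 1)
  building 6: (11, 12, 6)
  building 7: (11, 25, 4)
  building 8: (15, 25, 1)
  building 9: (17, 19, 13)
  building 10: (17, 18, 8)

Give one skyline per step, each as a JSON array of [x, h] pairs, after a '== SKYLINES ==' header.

== SKYLINES ==
[[11,8],[21,0]]
[[11,8],[21,0]]
[[11,8],[21,0],[43,8],[45,0]]
[[11,8],[15,13],[23,0],[43,8],[45,0]]
[[11,8],[15,13],[23,0],[32,1],[42,0],[43,8],[45,0]]
[[11,8],[15,13],[23,0],[32,1],[42,0],[43,8],[45,0]]
[[11,8],[15,13],[23,4],[25,0],[32,1],[42,0],[43,8],[45,0]]
[[11,8],[15,13],[23,4],[25,0],[32,1],[42,0],[43,8],[45,0]]
[[11,8],[15,13],[23,4],[25,0],[32,1],[42,0],[43,8],[45,0]]
[[11,8],[15,13],[23,4],[25,0],[32,1],[42,0],[43,8],[45,0]]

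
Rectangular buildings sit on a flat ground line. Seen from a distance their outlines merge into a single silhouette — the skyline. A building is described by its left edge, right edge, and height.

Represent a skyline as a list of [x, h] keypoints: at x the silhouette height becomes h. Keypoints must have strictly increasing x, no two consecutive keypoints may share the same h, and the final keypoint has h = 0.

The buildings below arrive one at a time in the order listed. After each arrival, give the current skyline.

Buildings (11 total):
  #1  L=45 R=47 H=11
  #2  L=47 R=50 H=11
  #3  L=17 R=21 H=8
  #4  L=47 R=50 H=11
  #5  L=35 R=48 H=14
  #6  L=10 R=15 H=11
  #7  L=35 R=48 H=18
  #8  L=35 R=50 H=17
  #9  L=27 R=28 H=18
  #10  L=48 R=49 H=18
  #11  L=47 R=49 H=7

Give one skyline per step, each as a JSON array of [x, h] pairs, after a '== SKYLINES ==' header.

== SKYLINES ==
[[45,11],[47,0]]
[[45,11],[50,0]]
[[17,8],[21,0],[45,11],[50,0]]
[[17,8],[21,0],[45,11],[50,0]]
[[17,8],[21,0],[35,14],[48,11],[50,0]]
[[10,11],[15,0],[17,8],[21,0],[35,14],[48,11],[50,0]]
[[10,11],[15,0],[17,8],[21,0],[35,18],[48,11],[50,0]]
[[10,11],[15,0],[17,8],[21,0],[35,18],[48,17],[50,0]]
[[10,11],[15,0],[17,8],[21,0],[27,18],[28,0],[35,18],[48,17],[50,0]]
[[10,11],[15,0],[17,8],[21,0],[27,18],[28,0],[35,18],[49,17],[50,0]]
[[10,11],[15,0],[17,8],[21,0],[27,18],[28,0],[35,18],[49,17],[50,0]]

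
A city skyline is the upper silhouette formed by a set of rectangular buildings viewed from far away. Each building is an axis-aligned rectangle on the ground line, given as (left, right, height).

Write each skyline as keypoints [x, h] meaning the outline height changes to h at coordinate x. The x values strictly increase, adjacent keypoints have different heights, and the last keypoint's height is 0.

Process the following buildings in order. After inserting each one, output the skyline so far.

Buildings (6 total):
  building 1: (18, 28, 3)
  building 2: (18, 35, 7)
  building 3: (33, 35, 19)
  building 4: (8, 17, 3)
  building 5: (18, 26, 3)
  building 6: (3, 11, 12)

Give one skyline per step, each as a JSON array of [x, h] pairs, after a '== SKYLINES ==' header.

== SKYLINES ==
[[18,3],[28,0]]
[[18,7],[35,0]]
[[18,7],[33,19],[35,0]]
[[8,3],[17,0],[18,7],[33,19],[35,0]]
[[8,3],[17,0],[18,7],[33,19],[35,0]]
[[3,12],[11,3],[17,0],[18,7],[33,19],[35,0]]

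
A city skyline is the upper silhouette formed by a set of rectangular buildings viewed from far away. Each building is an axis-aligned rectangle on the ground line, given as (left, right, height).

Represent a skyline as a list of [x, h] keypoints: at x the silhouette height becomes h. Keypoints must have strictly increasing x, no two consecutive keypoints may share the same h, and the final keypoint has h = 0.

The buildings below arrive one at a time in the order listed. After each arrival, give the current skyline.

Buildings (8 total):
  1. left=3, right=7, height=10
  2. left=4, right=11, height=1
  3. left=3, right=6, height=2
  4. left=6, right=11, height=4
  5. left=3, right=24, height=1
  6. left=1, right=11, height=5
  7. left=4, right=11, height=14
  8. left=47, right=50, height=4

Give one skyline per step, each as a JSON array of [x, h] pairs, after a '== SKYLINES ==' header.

== SKYLINES ==
[[3,10],[7,0]]
[[3,10],[7,1],[11,0]]
[[3,10],[7,1],[11,0]]
[[3,10],[7,4],[11,0]]
[[3,10],[7,4],[11,1],[24,0]]
[[1,5],[3,10],[7,5],[11,1],[24,0]]
[[1,5],[3,10],[4,14],[11,1],[24,0]]
[[1,5],[3,10],[4,14],[11,1],[24,0],[47,4],[50,0]]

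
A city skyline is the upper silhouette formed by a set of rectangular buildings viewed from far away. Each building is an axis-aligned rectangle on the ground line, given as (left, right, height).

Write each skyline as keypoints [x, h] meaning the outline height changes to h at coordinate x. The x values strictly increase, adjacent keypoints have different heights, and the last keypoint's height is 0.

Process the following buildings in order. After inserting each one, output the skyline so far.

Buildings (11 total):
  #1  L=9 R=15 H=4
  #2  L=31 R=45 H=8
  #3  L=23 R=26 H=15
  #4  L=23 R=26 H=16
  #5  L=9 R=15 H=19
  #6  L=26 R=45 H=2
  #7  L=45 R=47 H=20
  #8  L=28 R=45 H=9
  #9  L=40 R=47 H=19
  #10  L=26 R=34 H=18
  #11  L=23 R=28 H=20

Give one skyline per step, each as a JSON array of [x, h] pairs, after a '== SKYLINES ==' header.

== SKYLINES ==
[[9,4],[15,0]]
[[9,4],[15,0],[31,8],[45,0]]
[[9,4],[15,0],[23,15],[26,0],[31,8],[45,0]]
[[9,4],[15,0],[23,16],[26,0],[31,8],[45,0]]
[[9,19],[15,0],[23,16],[26,0],[31,8],[45,0]]
[[9,19],[15,0],[23,16],[26,2],[31,8],[45,0]]
[[9,19],[15,0],[23,16],[26,2],[31,8],[45,20],[47,0]]
[[9,19],[15,0],[23,16],[26,2],[28,9],[45,20],[47,0]]
[[9,19],[15,0],[23,16],[26,2],[28,9],[40,19],[45,20],[47,0]]
[[9,19],[15,0],[23,16],[26,18],[34,9],[40,19],[45,20],[47,0]]
[[9,19],[15,0],[23,20],[28,18],[34,9],[40,19],[45,20],[47,0]]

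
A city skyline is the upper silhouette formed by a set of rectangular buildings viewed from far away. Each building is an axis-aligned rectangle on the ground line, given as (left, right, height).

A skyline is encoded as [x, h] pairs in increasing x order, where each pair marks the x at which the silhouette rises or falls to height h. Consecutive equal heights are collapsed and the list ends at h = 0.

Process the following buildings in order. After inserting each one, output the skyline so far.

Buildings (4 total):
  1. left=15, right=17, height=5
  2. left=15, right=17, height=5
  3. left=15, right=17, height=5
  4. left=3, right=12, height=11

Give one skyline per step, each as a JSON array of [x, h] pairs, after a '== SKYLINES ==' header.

== SKYLINES ==
[[15,5],[17,0]]
[[15,5],[17,0]]
[[15,5],[17,0]]
[[3,11],[12,0],[15,5],[17,0]]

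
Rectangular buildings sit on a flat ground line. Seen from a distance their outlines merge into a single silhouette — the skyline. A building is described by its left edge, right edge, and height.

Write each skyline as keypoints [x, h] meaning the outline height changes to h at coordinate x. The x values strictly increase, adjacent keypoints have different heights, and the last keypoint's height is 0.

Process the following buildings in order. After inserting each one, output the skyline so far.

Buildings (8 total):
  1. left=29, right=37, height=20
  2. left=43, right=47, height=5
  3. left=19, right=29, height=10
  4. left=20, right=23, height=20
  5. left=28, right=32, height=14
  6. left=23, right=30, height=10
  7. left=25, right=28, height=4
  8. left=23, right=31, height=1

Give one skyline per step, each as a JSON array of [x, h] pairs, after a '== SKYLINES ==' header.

== SKYLINES ==
[[29,20],[37,0]]
[[29,20],[37,0],[43,5],[47,0]]
[[19,10],[29,20],[37,0],[43,5],[47,0]]
[[19,10],[20,20],[23,10],[29,20],[37,0],[43,5],[47,0]]
[[19,10],[20,20],[23,10],[28,14],[29,20],[37,0],[43,5],[47,0]]
[[19,10],[20,20],[23,10],[28,14],[29,20],[37,0],[43,5],[47,0]]
[[19,10],[20,20],[23,10],[28,14],[29,20],[37,0],[43,5],[47,0]]
[[19,10],[20,20],[23,10],[28,14],[29,20],[37,0],[43,5],[47,0]]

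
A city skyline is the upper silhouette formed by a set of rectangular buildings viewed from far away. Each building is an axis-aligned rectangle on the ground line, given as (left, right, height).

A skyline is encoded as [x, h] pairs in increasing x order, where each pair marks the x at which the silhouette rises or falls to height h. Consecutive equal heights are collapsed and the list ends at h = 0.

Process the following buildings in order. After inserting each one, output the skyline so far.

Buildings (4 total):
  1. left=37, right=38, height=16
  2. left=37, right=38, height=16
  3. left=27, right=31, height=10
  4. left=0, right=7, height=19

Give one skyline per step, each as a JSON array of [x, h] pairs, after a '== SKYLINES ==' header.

== SKYLINES ==
[[37,16],[38,0]]
[[37,16],[38,0]]
[[27,10],[31,0],[37,16],[38,0]]
[[0,19],[7,0],[27,10],[31,0],[37,16],[38,0]]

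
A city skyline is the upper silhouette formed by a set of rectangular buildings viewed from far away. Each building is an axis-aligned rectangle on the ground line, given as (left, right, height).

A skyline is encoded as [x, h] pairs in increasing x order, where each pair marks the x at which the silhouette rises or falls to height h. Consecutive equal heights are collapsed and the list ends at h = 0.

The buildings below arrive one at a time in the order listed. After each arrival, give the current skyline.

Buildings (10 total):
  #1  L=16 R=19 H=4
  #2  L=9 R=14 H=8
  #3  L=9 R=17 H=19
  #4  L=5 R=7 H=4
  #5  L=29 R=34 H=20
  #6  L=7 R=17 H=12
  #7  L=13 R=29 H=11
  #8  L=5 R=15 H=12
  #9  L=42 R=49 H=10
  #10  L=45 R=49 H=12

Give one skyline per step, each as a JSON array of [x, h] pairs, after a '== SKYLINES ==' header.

== SKYLINES ==
[[16,4],[19,0]]
[[9,8],[14,0],[16,4],[19,0]]
[[9,19],[17,4],[19,0]]
[[5,4],[7,0],[9,19],[17,4],[19,0]]
[[5,4],[7,0],[9,19],[17,4],[19,0],[29,20],[34,0]]
[[5,4],[7,12],[9,19],[17,4],[19,0],[29,20],[34,0]]
[[5,4],[7,12],[9,19],[17,11],[29,20],[34,0]]
[[5,12],[9,19],[17,11],[29,20],[34,0]]
[[5,12],[9,19],[17,11],[29,20],[34,0],[42,10],[49,0]]
[[5,12],[9,19],[17,11],[29,20],[34,0],[42,10],[45,12],[49,0]]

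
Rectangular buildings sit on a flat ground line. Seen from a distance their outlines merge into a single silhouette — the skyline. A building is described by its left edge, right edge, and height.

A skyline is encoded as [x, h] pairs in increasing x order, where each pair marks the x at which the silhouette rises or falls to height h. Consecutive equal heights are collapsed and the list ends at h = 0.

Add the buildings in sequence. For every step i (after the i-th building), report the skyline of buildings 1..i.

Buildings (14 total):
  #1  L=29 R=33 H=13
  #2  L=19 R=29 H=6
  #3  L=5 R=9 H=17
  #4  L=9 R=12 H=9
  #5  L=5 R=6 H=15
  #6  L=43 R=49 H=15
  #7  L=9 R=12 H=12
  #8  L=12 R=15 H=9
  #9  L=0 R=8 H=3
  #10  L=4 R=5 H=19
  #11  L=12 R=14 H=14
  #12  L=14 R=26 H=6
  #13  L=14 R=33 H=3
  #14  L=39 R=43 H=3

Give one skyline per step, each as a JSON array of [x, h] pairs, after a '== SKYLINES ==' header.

== SKYLINES ==
[[29,13],[33,0]]
[[19,6],[29,13],[33,0]]
[[5,17],[9,0],[19,6],[29,13],[33,0]]
[[5,17],[9,9],[12,0],[19,6],[29,13],[33,0]]
[[5,17],[9,9],[12,0],[19,6],[29,13],[33,0]]
[[5,17],[9,9],[12,0],[19,6],[29,13],[33,0],[43,15],[49,0]]
[[5,17],[9,12],[12,0],[19,6],[29,13],[33,0],[43,15],[49,0]]
[[5,17],[9,12],[12,9],[15,0],[19,6],[29,13],[33,0],[43,15],[49,0]]
[[0,3],[5,17],[9,12],[12,9],[15,0],[19,6],[29,13],[33,0],[43,15],[49,0]]
[[0,3],[4,19],[5,17],[9,12],[12,9],[15,0],[19,6],[29,13],[33,0],[43,15],[49,0]]
[[0,3],[4,19],[5,17],[9,12],[12,14],[14,9],[15,0],[19,6],[29,13],[33,0],[43,15],[49,0]]
[[0,3],[4,19],[5,17],[9,12],[12,14],[14,9],[15,6],[29,13],[33,0],[43,15],[49,0]]
[[0,3],[4,19],[5,17],[9,12],[12,14],[14,9],[15,6],[29,13],[33,0],[43,15],[49,0]]
[[0,3],[4,19],[5,17],[9,12],[12,14],[14,9],[15,6],[29,13],[33,0],[39,3],[43,15],[49,0]]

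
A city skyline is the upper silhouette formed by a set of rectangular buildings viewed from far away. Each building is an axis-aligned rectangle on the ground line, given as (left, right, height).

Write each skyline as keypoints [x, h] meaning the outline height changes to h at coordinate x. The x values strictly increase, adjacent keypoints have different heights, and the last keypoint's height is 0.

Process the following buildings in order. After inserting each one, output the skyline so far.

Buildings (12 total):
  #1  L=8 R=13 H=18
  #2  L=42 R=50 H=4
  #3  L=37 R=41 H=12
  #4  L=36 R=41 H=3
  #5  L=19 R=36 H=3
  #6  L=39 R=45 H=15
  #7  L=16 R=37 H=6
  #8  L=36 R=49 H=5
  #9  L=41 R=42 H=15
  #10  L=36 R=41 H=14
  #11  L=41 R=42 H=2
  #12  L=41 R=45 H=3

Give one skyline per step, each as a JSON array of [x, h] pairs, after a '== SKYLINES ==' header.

== SKYLINES ==
[[8,18],[13,0]]
[[8,18],[13,0],[42,4],[50,0]]
[[8,18],[13,0],[37,12],[41,0],[42,4],[50,0]]
[[8,18],[13,0],[36,3],[37,12],[41,0],[42,4],[50,0]]
[[8,18],[13,0],[19,3],[37,12],[41,0],[42,4],[50,0]]
[[8,18],[13,0],[19,3],[37,12],[39,15],[45,4],[50,0]]
[[8,18],[13,0],[16,6],[37,12],[39,15],[45,4],[50,0]]
[[8,18],[13,0],[16,6],[37,12],[39,15],[45,5],[49,4],[50,0]]
[[8,18],[13,0],[16,6],[37,12],[39,15],[45,5],[49,4],[50,0]]
[[8,18],[13,0],[16,6],[36,14],[39,15],[45,5],[49,4],[50,0]]
[[8,18],[13,0],[16,6],[36,14],[39,15],[45,5],[49,4],[50,0]]
[[8,18],[13,0],[16,6],[36,14],[39,15],[45,5],[49,4],[50,0]]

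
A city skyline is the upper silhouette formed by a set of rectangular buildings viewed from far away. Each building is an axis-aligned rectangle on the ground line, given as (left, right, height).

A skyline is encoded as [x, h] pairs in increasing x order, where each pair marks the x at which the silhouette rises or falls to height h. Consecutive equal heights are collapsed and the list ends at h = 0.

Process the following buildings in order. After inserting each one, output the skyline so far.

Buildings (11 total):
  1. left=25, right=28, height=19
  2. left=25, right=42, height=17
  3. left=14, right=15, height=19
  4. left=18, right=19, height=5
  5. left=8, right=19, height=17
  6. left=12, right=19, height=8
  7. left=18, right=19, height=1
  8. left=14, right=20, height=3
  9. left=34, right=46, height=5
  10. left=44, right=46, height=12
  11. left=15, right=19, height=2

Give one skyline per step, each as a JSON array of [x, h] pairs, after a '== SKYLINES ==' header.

== SKYLINES ==
[[25,19],[28,0]]
[[25,19],[28,17],[42,0]]
[[14,19],[15,0],[25,19],[28,17],[42,0]]
[[14,19],[15,0],[18,5],[19,0],[25,19],[28,17],[42,0]]
[[8,17],[14,19],[15,17],[19,0],[25,19],[28,17],[42,0]]
[[8,17],[14,19],[15,17],[19,0],[25,19],[28,17],[42,0]]
[[8,17],[14,19],[15,17],[19,0],[25,19],[28,17],[42,0]]
[[8,17],[14,19],[15,17],[19,3],[20,0],[25,19],[28,17],[42,0]]
[[8,17],[14,19],[15,17],[19,3],[20,0],[25,19],[28,17],[42,5],[46,0]]
[[8,17],[14,19],[15,17],[19,3],[20,0],[25,19],[28,17],[42,5],[44,12],[46,0]]
[[8,17],[14,19],[15,17],[19,3],[20,0],[25,19],[28,17],[42,5],[44,12],[46,0]]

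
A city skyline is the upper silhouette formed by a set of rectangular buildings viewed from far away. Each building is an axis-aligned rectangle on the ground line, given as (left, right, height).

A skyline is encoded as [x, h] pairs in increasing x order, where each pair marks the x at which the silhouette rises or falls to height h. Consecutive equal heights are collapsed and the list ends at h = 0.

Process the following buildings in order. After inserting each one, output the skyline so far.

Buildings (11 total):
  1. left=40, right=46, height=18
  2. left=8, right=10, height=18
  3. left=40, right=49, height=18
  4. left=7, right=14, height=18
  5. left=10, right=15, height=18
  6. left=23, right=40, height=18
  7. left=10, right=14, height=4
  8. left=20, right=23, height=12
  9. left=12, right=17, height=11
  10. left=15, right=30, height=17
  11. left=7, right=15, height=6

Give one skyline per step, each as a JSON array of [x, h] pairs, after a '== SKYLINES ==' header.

== SKYLINES ==
[[40,18],[46,0]]
[[8,18],[10,0],[40,18],[46,0]]
[[8,18],[10,0],[40,18],[49,0]]
[[7,18],[14,0],[40,18],[49,0]]
[[7,18],[15,0],[40,18],[49,0]]
[[7,18],[15,0],[23,18],[49,0]]
[[7,18],[15,0],[23,18],[49,0]]
[[7,18],[15,0],[20,12],[23,18],[49,0]]
[[7,18],[15,11],[17,0],[20,12],[23,18],[49,0]]
[[7,18],[15,17],[23,18],[49,0]]
[[7,18],[15,17],[23,18],[49,0]]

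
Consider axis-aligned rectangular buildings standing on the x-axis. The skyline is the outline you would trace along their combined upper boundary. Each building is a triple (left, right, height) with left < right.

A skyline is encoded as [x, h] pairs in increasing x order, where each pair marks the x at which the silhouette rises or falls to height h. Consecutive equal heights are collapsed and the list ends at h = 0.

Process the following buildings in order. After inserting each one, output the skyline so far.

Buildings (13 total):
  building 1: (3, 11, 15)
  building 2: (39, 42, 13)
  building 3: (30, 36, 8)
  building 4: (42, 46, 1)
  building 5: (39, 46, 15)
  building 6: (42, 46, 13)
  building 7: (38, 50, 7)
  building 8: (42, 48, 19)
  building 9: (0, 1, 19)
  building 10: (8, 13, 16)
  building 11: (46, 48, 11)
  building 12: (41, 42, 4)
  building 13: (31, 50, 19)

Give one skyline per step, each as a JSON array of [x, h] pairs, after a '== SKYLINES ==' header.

== SKYLINES ==
[[3,15],[11,0]]
[[3,15],[11,0],[39,13],[42,0]]
[[3,15],[11,0],[30,8],[36,0],[39,13],[42,0]]
[[3,15],[11,0],[30,8],[36,0],[39,13],[42,1],[46,0]]
[[3,15],[11,0],[30,8],[36,0],[39,15],[46,0]]
[[3,15],[11,0],[30,8],[36,0],[39,15],[46,0]]
[[3,15],[11,0],[30,8],[36,0],[38,7],[39,15],[46,7],[50,0]]
[[3,15],[11,0],[30,8],[36,0],[38,7],[39,15],[42,19],[48,7],[50,0]]
[[0,19],[1,0],[3,15],[11,0],[30,8],[36,0],[38,7],[39,15],[42,19],[48,7],[50,0]]
[[0,19],[1,0],[3,15],[8,16],[13,0],[30,8],[36,0],[38,7],[39,15],[42,19],[48,7],[50,0]]
[[0,19],[1,0],[3,15],[8,16],[13,0],[30,8],[36,0],[38,7],[39,15],[42,19],[48,7],[50,0]]
[[0,19],[1,0],[3,15],[8,16],[13,0],[30,8],[36,0],[38,7],[39,15],[42,19],[48,7],[50,0]]
[[0,19],[1,0],[3,15],[8,16],[13,0],[30,8],[31,19],[50,0]]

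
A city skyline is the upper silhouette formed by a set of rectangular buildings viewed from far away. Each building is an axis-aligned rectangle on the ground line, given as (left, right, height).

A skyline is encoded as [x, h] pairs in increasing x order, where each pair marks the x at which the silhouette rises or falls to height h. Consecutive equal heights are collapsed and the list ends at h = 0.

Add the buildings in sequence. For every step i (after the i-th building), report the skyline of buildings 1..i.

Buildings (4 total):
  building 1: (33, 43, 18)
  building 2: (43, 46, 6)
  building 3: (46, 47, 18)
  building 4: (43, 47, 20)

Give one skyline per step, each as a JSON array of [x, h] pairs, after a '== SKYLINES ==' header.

== SKYLINES ==
[[33,18],[43,0]]
[[33,18],[43,6],[46,0]]
[[33,18],[43,6],[46,18],[47,0]]
[[33,18],[43,20],[47,0]]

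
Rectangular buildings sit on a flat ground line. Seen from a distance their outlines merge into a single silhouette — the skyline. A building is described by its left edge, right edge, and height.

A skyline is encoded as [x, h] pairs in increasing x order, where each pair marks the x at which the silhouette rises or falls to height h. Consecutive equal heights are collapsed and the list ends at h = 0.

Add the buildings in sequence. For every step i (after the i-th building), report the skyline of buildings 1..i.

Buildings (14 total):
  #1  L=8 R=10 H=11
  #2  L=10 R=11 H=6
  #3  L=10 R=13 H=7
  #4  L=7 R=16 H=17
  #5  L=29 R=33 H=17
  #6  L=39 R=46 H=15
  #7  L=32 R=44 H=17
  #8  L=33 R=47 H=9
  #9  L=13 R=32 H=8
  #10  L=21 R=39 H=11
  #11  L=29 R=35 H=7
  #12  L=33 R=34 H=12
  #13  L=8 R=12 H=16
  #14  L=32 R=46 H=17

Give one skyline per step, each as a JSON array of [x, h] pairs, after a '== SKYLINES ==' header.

== SKYLINES ==
[[8,11],[10,0]]
[[8,11],[10,6],[11,0]]
[[8,11],[10,7],[13,0]]
[[7,17],[16,0]]
[[7,17],[16,0],[29,17],[33,0]]
[[7,17],[16,0],[29,17],[33,0],[39,15],[46,0]]
[[7,17],[16,0],[29,17],[44,15],[46,0]]
[[7,17],[16,0],[29,17],[44,15],[46,9],[47,0]]
[[7,17],[16,8],[29,17],[44,15],[46,9],[47,0]]
[[7,17],[16,8],[21,11],[29,17],[44,15],[46,9],[47,0]]
[[7,17],[16,8],[21,11],[29,17],[44,15],[46,9],[47,0]]
[[7,17],[16,8],[21,11],[29,17],[44,15],[46,9],[47,0]]
[[7,17],[16,8],[21,11],[29,17],[44,15],[46,9],[47,0]]
[[7,17],[16,8],[21,11],[29,17],[46,9],[47,0]]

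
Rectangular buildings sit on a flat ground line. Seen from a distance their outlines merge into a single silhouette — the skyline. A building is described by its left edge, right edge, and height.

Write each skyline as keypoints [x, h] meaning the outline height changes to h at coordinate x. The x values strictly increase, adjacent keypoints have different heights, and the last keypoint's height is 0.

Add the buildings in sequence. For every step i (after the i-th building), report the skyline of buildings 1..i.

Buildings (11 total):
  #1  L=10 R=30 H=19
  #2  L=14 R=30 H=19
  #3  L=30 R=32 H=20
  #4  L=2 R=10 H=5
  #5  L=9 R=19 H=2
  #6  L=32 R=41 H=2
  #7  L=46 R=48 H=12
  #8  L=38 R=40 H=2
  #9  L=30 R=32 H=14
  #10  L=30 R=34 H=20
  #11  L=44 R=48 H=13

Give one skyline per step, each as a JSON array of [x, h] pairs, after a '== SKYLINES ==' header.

== SKYLINES ==
[[10,19],[30,0]]
[[10,19],[30,0]]
[[10,19],[30,20],[32,0]]
[[2,5],[10,19],[30,20],[32,0]]
[[2,5],[10,19],[30,20],[32,0]]
[[2,5],[10,19],[30,20],[32,2],[41,0]]
[[2,5],[10,19],[30,20],[32,2],[41,0],[46,12],[48,0]]
[[2,5],[10,19],[30,20],[32,2],[41,0],[46,12],[48,0]]
[[2,5],[10,19],[30,20],[32,2],[41,0],[46,12],[48,0]]
[[2,5],[10,19],[30,20],[34,2],[41,0],[46,12],[48,0]]
[[2,5],[10,19],[30,20],[34,2],[41,0],[44,13],[48,0]]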